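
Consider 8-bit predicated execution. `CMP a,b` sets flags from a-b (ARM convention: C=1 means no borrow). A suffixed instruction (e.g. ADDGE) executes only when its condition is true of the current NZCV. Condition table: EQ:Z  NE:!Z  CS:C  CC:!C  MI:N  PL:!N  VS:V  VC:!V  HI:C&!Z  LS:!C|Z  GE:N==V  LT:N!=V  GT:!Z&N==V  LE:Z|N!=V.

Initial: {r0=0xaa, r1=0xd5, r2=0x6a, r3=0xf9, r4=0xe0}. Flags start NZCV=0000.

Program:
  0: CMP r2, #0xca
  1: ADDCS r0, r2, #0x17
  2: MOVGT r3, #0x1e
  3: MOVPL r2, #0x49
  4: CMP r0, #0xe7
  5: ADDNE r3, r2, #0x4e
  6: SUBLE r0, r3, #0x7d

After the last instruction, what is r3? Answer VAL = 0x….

VAL = 0xb8

[0] flags=1001 → (cmp)
[1] flags=1001 CS?F → skip
[2] flags=1001 GT?T → r3=0x1e
[3] flags=1001 PL?F → skip
[4] flags=1000 → (cmp)
[5] flags=1000 NE?T → r3=0xb8
[6] flags=1000 LE?T → r0=0x3b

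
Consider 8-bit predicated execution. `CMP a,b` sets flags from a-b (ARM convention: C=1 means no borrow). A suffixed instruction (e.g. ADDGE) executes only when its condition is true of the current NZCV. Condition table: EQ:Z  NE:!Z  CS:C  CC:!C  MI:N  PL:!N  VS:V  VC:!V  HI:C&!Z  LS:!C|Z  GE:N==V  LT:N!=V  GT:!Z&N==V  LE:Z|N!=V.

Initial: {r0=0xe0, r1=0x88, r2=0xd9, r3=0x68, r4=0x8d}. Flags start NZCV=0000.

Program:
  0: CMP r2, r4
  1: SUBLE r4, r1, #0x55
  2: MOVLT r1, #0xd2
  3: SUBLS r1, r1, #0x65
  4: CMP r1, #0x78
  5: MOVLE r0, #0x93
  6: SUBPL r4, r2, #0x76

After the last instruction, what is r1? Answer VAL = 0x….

VAL = 0x88

[0] flags=0010 → (cmp)
[1] flags=0010 LE?F → skip
[2] flags=0010 LT?F → skip
[3] flags=0010 LS?F → skip
[4] flags=0011 → (cmp)
[5] flags=0011 LE?T → r0=0x93
[6] flags=0011 PL?T → r4=0x63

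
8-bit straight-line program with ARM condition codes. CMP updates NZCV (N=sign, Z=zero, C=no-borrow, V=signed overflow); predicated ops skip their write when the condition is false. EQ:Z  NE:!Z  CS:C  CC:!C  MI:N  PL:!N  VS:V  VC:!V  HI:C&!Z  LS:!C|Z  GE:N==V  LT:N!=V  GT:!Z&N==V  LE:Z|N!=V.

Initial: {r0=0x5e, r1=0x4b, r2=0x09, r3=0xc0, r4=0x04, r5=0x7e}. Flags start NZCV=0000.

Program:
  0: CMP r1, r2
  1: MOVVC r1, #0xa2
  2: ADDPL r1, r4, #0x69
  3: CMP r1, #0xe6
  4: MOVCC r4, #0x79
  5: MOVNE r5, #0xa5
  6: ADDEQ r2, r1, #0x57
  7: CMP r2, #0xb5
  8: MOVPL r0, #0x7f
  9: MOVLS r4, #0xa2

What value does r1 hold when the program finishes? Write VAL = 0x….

0: ✓ CMP  NZCV=0010
1: ✓ MOVVC  r1←0xa2
2: ✓ ADDPL  r1←0x6d
3: ✓ CMP  NZCV=1001
4: ✓ MOVCC  r4←0x79
5: ✓ MOVNE  r5←0xa5
6: · ADDEQ
7: ✓ CMP  NZCV=0000
8: ✓ MOVPL  r0←0x7f
9: ✓ MOVLS  r4←0xa2

VAL = 0x6d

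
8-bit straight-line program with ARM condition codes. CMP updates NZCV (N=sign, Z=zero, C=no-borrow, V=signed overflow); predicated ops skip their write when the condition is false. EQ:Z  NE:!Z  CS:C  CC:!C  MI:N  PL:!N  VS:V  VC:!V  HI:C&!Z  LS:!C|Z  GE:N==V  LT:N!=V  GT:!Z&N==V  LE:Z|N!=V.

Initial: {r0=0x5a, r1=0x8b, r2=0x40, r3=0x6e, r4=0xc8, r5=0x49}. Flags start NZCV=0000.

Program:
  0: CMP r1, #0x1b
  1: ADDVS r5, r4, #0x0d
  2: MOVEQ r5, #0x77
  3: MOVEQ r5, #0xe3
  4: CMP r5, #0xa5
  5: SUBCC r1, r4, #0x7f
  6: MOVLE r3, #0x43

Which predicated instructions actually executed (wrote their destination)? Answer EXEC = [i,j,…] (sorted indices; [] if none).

EXEC = [1]

0: ✓ CMP  NZCV=0011
1: ✓ ADDVS  r5←0xd5
2: · MOVEQ
3: · MOVEQ
4: ✓ CMP  NZCV=0010
5: · SUBCC
6: · MOVLE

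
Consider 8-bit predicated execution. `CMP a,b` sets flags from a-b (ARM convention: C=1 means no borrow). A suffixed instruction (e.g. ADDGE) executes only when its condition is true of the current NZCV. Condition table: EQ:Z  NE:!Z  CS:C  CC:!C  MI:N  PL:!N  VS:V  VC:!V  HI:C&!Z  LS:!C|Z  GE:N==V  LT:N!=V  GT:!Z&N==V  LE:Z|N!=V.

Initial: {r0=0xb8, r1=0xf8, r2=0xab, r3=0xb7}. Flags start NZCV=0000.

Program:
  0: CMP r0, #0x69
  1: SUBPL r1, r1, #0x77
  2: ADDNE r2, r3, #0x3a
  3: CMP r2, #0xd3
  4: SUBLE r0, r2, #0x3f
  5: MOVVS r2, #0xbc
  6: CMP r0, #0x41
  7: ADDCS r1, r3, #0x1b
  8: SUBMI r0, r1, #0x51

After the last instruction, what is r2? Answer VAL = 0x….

VAL = 0xf1

0: ✓ CMP  NZCV=0011
1: ✓ SUBPL  r1←0x81
2: ✓ ADDNE  r2←0xf1
3: ✓ CMP  NZCV=0010
4: · SUBLE
5: · MOVVS
6: ✓ CMP  NZCV=0011
7: ✓ ADDCS  r1←0xd2
8: · SUBMI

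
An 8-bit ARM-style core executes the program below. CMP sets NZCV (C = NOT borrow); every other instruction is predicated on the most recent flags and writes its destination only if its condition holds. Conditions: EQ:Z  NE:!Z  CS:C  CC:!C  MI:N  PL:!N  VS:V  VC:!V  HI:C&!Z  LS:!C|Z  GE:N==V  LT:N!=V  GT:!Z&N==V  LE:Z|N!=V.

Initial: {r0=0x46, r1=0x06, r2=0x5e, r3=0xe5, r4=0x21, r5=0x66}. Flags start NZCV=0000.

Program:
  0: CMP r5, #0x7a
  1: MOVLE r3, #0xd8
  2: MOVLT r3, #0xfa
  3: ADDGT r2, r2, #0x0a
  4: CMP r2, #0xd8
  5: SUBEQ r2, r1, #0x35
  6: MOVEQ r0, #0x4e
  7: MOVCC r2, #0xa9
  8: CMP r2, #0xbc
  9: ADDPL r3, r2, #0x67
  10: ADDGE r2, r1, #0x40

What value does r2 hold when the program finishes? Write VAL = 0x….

VAL = 0xa9

[0] flags=1000 → (cmp)
[1] flags=1000 LE?T → r3=0xd8
[2] flags=1000 LT?T → r3=0xfa
[3] flags=1000 GT?F → skip
[4] flags=1001 → (cmp)
[5] flags=1001 EQ?F → skip
[6] flags=1001 EQ?F → skip
[7] flags=1001 CC?T → r2=0xa9
[8] flags=1000 → (cmp)
[9] flags=1000 PL?F → skip
[10] flags=1000 GE?F → skip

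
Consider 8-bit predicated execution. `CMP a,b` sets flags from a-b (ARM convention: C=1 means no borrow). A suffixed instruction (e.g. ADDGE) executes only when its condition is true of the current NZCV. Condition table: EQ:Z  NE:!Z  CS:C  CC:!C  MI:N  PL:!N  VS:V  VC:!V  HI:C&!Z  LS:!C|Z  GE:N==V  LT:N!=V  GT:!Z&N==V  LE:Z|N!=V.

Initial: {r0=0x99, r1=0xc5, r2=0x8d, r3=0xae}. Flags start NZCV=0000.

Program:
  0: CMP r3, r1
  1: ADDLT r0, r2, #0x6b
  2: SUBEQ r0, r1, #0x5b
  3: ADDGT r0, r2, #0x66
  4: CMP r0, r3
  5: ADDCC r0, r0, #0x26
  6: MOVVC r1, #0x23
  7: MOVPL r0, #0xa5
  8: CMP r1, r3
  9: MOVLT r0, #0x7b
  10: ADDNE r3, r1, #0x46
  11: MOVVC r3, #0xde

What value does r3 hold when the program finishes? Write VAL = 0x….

VAL = 0xde

[0] flags=1000 → (cmp)
[1] flags=1000 LT?T → r0=0xf8
[2] flags=1000 EQ?F → skip
[3] flags=1000 GT?F → skip
[4] flags=0010 → (cmp)
[5] flags=0010 CC?F → skip
[6] flags=0010 VC?T → r1=0x23
[7] flags=0010 PL?T → r0=0xa5
[8] flags=0000 → (cmp)
[9] flags=0000 LT?F → skip
[10] flags=0000 NE?T → r3=0x69
[11] flags=0000 VC?T → r3=0xde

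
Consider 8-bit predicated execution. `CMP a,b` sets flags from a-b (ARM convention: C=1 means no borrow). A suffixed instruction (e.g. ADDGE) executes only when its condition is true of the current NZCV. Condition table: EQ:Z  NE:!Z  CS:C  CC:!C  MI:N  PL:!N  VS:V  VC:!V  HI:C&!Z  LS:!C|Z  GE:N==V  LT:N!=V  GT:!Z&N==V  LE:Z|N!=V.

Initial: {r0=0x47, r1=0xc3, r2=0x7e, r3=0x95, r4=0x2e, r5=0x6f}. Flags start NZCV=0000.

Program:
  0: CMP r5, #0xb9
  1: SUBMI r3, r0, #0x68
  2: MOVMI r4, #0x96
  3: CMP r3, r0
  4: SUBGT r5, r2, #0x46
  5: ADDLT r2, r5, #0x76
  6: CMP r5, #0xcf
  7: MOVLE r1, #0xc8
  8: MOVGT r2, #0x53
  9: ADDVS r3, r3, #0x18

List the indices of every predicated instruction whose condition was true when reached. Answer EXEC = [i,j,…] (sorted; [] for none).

EXEC = [1,2,5,8,9]

0: ✓ CMP  NZCV=1001
1: ✓ SUBMI  r3←0xdf
2: ✓ MOVMI  r4←0x96
3: ✓ CMP  NZCV=1010
4: · SUBGT
5: ✓ ADDLT  r2←0xe5
6: ✓ CMP  NZCV=1001
7: · MOVLE
8: ✓ MOVGT  r2←0x53
9: ✓ ADDVS  r3←0xf7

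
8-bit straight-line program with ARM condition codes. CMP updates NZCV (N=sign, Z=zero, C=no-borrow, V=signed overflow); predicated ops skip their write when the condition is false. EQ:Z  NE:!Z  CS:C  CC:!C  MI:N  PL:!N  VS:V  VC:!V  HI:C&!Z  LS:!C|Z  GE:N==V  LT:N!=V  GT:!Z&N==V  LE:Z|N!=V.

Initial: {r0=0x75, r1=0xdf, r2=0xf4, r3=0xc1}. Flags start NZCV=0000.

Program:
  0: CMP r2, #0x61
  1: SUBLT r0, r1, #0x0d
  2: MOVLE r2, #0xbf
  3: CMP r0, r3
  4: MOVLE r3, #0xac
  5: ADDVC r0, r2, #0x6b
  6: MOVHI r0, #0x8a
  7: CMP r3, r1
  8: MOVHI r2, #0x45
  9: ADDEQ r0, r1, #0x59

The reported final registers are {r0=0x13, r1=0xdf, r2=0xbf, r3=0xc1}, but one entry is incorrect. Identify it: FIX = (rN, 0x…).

FIX = (r0, 0x8a)

[0] flags=1010 → (cmp)
[1] flags=1010 LT?T → r0=0xd2
[2] flags=1010 LE?T → r2=0xbf
[3] flags=0010 → (cmp)
[4] flags=0010 LE?F → skip
[5] flags=0010 VC?T → r0=0x2a
[6] flags=0010 HI?T → r0=0x8a
[7] flags=1000 → (cmp)
[8] flags=1000 HI?F → skip
[9] flags=1000 EQ?F → skip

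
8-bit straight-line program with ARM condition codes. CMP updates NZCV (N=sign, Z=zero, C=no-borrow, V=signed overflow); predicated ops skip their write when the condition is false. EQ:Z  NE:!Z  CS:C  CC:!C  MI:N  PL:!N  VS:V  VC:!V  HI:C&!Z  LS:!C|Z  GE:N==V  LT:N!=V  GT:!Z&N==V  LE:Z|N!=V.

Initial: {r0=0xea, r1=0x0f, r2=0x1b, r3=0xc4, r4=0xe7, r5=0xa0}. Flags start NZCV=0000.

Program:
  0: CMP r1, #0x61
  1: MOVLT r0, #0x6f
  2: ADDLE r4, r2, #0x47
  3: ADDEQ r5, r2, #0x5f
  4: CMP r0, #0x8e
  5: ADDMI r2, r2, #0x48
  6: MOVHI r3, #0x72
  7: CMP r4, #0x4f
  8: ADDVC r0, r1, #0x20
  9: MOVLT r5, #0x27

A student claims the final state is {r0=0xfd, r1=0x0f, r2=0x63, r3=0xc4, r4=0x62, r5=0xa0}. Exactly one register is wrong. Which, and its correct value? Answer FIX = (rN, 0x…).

0: ✓ CMP  NZCV=1000
1: ✓ MOVLT  r0←0x6f
2: ✓ ADDLE  r4←0x62
3: · ADDEQ
4: ✓ CMP  NZCV=1001
5: ✓ ADDMI  r2←0x63
6: · MOVHI
7: ✓ CMP  NZCV=0010
8: ✓ ADDVC  r0←0x2f
9: · MOVLT

FIX = (r0, 0x2f)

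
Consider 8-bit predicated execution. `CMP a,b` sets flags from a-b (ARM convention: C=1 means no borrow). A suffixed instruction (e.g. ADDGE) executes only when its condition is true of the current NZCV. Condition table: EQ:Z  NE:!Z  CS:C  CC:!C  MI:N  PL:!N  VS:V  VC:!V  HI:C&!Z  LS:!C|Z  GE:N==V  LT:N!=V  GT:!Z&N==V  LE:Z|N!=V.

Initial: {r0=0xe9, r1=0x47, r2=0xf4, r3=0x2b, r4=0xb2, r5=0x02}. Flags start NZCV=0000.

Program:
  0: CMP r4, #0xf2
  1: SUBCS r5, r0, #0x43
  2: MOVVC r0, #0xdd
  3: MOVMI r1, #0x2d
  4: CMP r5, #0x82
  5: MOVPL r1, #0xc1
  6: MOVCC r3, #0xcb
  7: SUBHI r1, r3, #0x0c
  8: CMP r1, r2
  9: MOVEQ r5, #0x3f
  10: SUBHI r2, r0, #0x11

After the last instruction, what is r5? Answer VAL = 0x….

VAL = 0x02

[0] flags=1000 → (cmp)
[1] flags=1000 CS?F → skip
[2] flags=1000 VC?T → r0=0xdd
[3] flags=1000 MI?T → r1=0x2d
[4] flags=1001 → (cmp)
[5] flags=1001 PL?F → skip
[6] flags=1001 CC?T → r3=0xcb
[7] flags=1001 HI?F → skip
[8] flags=0000 → (cmp)
[9] flags=0000 EQ?F → skip
[10] flags=0000 HI?F → skip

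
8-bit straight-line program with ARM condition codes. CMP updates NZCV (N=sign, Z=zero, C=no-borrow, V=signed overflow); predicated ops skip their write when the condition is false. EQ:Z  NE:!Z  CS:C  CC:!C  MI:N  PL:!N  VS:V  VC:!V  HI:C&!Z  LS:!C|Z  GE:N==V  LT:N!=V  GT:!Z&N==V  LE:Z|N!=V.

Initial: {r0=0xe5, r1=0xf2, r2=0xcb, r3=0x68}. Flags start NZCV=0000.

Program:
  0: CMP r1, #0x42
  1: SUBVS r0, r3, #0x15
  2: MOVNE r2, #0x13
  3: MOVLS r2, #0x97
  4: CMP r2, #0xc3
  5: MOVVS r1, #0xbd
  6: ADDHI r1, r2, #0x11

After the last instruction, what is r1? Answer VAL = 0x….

VAL = 0xf2

[0] flags=1010 → (cmp)
[1] flags=1010 VS?F → skip
[2] flags=1010 NE?T → r2=0x13
[3] flags=1010 LS?F → skip
[4] flags=0000 → (cmp)
[5] flags=0000 VS?F → skip
[6] flags=0000 HI?F → skip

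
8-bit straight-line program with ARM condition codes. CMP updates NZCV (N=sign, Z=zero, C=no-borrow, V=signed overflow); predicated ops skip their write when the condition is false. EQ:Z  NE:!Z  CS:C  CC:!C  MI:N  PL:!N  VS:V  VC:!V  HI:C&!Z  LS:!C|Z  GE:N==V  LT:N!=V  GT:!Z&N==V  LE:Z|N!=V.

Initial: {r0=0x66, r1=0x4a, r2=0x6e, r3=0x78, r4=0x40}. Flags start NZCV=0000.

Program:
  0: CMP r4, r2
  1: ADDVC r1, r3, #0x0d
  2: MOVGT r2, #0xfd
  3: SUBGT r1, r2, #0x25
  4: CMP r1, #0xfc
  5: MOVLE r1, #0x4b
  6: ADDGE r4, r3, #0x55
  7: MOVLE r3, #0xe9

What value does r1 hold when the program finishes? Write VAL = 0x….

VAL = 0x4b

[0] flags=1000 → (cmp)
[1] flags=1000 VC?T → r1=0x85
[2] flags=1000 GT?F → skip
[3] flags=1000 GT?F → skip
[4] flags=1000 → (cmp)
[5] flags=1000 LE?T → r1=0x4b
[6] flags=1000 GE?F → skip
[7] flags=1000 LE?T → r3=0xe9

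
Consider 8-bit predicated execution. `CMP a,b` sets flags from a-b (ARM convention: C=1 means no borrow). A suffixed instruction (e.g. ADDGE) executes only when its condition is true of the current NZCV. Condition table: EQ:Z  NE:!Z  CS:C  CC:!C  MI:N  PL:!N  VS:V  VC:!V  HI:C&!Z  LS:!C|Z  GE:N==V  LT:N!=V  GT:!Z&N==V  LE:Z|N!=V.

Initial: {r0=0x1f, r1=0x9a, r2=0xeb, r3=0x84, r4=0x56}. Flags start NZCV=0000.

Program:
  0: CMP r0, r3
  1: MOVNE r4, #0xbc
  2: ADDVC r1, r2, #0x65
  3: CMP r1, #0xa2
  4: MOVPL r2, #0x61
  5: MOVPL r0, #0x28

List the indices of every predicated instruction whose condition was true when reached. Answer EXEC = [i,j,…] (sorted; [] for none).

[0] flags=1001 → (cmp)
[1] flags=1001 NE?T → r4=0xbc
[2] flags=1001 VC?F → skip
[3] flags=1000 → (cmp)
[4] flags=1000 PL?F → skip
[5] flags=1000 PL?F → skip

EXEC = [1]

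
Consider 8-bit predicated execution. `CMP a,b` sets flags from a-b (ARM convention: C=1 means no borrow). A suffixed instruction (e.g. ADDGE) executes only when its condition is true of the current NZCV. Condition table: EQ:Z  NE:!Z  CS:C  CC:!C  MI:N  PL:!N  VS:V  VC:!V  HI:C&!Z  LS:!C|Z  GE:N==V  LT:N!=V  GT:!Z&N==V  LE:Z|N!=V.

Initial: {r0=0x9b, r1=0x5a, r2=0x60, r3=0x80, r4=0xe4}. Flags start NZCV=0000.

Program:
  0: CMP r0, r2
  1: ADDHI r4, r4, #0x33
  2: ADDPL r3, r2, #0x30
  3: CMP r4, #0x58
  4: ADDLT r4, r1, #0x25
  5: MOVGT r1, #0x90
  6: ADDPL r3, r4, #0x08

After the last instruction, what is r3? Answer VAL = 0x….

VAL = 0x90

0: ✓ CMP  NZCV=0011
1: ✓ ADDHI  r4←0x17
2: ✓ ADDPL  r3←0x90
3: ✓ CMP  NZCV=1000
4: ✓ ADDLT  r4←0x7f
5: · MOVGT
6: · ADDPL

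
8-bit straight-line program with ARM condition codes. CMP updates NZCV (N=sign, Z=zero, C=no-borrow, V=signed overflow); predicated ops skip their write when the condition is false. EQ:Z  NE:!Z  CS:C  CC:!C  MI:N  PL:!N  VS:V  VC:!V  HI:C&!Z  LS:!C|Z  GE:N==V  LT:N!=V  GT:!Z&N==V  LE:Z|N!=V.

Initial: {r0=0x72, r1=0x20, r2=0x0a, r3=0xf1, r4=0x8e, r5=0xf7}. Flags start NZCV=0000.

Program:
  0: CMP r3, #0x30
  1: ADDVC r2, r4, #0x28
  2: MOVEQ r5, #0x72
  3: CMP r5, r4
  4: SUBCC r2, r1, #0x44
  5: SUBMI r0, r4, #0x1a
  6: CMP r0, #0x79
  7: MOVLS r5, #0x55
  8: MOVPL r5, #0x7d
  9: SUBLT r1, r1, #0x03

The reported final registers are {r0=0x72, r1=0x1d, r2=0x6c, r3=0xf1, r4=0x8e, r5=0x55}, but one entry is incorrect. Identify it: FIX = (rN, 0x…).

FIX = (r2, 0xb6)

[0] flags=1010 → (cmp)
[1] flags=1010 VC?T → r2=0xb6
[2] flags=1010 EQ?F → skip
[3] flags=0010 → (cmp)
[4] flags=0010 CC?F → skip
[5] flags=0010 MI?F → skip
[6] flags=1000 → (cmp)
[7] flags=1000 LS?T → r5=0x55
[8] flags=1000 PL?F → skip
[9] flags=1000 LT?T → r1=0x1d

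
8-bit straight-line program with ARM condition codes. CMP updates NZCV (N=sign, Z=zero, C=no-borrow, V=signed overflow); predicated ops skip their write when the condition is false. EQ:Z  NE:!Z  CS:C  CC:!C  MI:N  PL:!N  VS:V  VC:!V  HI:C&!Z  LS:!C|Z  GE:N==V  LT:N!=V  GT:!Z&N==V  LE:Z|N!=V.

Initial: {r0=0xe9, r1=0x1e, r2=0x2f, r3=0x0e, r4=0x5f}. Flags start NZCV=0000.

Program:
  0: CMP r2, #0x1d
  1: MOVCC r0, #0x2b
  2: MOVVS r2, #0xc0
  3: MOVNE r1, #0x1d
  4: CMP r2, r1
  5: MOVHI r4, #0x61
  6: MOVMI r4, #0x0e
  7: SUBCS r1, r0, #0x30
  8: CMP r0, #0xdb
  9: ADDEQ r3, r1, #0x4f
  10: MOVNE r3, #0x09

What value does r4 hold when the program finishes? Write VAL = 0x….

VAL = 0x61

[0] flags=0010 → (cmp)
[1] flags=0010 CC?F → skip
[2] flags=0010 VS?F → skip
[3] flags=0010 NE?T → r1=0x1d
[4] flags=0010 → (cmp)
[5] flags=0010 HI?T → r4=0x61
[6] flags=0010 MI?F → skip
[7] flags=0010 CS?T → r1=0xb9
[8] flags=0010 → (cmp)
[9] flags=0010 EQ?F → skip
[10] flags=0010 NE?T → r3=0x09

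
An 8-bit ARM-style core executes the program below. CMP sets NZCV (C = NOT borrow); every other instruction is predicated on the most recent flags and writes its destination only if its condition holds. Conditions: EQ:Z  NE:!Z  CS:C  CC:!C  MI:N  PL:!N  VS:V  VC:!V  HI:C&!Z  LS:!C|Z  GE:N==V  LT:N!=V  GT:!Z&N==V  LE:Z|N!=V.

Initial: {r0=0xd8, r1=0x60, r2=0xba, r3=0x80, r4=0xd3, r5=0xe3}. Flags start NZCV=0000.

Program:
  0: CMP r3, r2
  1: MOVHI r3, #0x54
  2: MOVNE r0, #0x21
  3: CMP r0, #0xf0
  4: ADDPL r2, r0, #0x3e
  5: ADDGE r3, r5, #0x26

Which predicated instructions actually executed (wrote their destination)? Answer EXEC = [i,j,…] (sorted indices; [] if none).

EXEC = [2,4,5]

0: ✓ CMP  NZCV=1000
1: · MOVHI
2: ✓ MOVNE  r0←0x21
3: ✓ CMP  NZCV=0000
4: ✓ ADDPL  r2←0x5f
5: ✓ ADDGE  r3←0x09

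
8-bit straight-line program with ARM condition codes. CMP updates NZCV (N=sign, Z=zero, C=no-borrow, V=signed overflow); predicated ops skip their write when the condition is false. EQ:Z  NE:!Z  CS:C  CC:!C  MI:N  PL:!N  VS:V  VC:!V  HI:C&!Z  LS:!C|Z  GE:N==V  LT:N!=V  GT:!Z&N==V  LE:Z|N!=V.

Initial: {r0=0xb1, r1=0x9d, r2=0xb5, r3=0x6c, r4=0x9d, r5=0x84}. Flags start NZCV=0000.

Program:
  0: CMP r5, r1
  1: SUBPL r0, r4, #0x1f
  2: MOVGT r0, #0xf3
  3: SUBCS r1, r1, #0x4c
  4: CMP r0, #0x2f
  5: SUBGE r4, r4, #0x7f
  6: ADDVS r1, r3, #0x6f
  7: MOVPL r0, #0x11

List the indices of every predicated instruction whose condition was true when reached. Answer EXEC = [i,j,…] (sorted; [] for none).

EXEC = []

[0] flags=1000 → (cmp)
[1] flags=1000 PL?F → skip
[2] flags=1000 GT?F → skip
[3] flags=1000 CS?F → skip
[4] flags=1010 → (cmp)
[5] flags=1010 GE?F → skip
[6] flags=1010 VS?F → skip
[7] flags=1010 PL?F → skip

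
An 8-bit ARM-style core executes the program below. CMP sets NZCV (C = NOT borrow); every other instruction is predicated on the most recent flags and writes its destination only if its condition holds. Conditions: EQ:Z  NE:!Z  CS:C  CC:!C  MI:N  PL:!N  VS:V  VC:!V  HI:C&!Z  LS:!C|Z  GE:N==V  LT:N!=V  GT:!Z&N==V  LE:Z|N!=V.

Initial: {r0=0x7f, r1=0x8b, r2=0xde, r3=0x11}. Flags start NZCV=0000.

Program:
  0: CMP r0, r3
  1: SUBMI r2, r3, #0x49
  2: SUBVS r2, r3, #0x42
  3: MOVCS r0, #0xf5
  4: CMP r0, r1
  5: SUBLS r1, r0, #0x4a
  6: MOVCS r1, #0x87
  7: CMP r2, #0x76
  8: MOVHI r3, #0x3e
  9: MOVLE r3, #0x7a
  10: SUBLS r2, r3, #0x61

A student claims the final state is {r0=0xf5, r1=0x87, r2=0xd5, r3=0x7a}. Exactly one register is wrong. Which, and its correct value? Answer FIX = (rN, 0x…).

[0] flags=0010 → (cmp)
[1] flags=0010 MI?F → skip
[2] flags=0010 VS?F → skip
[3] flags=0010 CS?T → r0=0xf5
[4] flags=0010 → (cmp)
[5] flags=0010 LS?F → skip
[6] flags=0010 CS?T → r1=0x87
[7] flags=0011 → (cmp)
[8] flags=0011 HI?T → r3=0x3e
[9] flags=0011 LE?T → r3=0x7a
[10] flags=0011 LS?F → skip

FIX = (r2, 0xde)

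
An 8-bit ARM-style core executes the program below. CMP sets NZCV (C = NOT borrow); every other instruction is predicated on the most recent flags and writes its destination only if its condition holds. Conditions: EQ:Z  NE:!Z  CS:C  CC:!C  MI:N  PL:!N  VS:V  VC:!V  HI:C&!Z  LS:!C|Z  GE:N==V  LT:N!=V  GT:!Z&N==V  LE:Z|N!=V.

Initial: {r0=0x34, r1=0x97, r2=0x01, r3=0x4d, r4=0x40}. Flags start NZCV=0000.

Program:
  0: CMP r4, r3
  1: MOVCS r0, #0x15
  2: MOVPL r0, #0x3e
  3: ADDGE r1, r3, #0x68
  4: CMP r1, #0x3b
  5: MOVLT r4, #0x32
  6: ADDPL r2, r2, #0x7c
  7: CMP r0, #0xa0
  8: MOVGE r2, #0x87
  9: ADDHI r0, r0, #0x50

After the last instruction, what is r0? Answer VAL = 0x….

[0] flags=1000 → (cmp)
[1] flags=1000 CS?F → skip
[2] flags=1000 PL?F → skip
[3] flags=1000 GE?F → skip
[4] flags=0011 → (cmp)
[5] flags=0011 LT?T → r4=0x32
[6] flags=0011 PL?T → r2=0x7d
[7] flags=1001 → (cmp)
[8] flags=1001 GE?T → r2=0x87
[9] flags=1001 HI?F → skip

VAL = 0x34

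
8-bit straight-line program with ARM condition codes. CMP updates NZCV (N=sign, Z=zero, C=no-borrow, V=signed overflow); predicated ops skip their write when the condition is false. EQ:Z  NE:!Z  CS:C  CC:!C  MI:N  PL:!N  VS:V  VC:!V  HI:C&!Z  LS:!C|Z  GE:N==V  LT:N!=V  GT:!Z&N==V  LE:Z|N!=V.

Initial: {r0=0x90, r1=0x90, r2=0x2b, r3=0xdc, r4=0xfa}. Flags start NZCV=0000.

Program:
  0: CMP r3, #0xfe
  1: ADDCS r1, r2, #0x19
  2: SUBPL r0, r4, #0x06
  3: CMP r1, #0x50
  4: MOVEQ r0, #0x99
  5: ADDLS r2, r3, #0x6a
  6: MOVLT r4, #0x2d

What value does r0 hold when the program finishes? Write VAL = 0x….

VAL = 0x90

0: ✓ CMP  NZCV=1000
1: · ADDCS
2: · SUBPL
3: ✓ CMP  NZCV=0011
4: · MOVEQ
5: · ADDLS
6: ✓ MOVLT  r4←0x2d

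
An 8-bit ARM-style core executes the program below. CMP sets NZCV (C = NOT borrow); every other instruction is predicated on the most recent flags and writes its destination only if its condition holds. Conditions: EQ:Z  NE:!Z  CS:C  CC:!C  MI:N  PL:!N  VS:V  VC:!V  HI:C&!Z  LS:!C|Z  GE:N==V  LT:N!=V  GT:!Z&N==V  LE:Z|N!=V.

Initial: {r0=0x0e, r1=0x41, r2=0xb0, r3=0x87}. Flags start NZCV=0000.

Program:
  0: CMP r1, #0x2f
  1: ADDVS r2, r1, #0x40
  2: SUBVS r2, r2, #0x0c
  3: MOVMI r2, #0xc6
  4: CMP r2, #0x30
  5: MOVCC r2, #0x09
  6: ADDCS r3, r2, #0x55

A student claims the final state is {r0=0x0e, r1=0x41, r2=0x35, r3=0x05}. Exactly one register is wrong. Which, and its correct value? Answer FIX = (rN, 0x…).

FIX = (r2, 0xb0)

0: ✓ CMP  NZCV=0010
1: · ADDVS
2: · SUBVS
3: · MOVMI
4: ✓ CMP  NZCV=1010
5: · MOVCC
6: ✓ ADDCS  r3←0x05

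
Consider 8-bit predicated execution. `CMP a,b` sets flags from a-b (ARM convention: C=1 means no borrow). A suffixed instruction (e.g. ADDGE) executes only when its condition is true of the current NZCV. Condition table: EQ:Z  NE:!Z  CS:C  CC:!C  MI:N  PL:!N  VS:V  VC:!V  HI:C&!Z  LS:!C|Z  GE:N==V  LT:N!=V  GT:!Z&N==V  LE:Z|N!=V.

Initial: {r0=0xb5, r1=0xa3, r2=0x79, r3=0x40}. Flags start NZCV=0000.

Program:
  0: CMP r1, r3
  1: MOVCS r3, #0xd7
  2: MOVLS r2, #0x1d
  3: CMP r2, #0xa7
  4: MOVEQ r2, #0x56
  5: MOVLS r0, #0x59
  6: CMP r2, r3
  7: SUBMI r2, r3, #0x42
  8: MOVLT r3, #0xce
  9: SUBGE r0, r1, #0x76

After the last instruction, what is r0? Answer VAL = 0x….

[0] flags=0011 → (cmp)
[1] flags=0011 CS?T → r3=0xd7
[2] flags=0011 LS?F → skip
[3] flags=1001 → (cmp)
[4] flags=1001 EQ?F → skip
[5] flags=1001 LS?T → r0=0x59
[6] flags=1001 → (cmp)
[7] flags=1001 MI?T → r2=0x95
[8] flags=1001 LT?F → skip
[9] flags=1001 GE?T → r0=0x2d

VAL = 0x2d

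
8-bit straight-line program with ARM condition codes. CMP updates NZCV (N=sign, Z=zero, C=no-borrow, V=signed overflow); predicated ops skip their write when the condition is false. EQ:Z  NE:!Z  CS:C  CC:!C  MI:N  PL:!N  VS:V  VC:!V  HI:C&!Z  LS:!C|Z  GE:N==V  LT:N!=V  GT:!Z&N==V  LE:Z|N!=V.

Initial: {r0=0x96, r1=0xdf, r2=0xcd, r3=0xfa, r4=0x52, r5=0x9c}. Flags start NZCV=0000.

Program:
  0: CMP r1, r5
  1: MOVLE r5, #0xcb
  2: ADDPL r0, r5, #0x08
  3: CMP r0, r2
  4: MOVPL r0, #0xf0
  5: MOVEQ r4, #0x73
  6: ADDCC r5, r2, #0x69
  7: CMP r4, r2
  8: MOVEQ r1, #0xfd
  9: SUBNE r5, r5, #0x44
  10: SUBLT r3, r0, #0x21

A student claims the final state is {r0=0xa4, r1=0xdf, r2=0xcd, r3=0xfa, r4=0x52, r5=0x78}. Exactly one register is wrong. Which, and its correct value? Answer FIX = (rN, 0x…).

FIX = (r5, 0xf2)

0: ✓ CMP  NZCV=0010
1: · MOVLE
2: ✓ ADDPL  r0←0xa4
3: ✓ CMP  NZCV=1000
4: · MOVPL
5: · MOVEQ
6: ✓ ADDCC  r5←0x36
7: ✓ CMP  NZCV=1001
8: · MOVEQ
9: ✓ SUBNE  r5←0xf2
10: · SUBLT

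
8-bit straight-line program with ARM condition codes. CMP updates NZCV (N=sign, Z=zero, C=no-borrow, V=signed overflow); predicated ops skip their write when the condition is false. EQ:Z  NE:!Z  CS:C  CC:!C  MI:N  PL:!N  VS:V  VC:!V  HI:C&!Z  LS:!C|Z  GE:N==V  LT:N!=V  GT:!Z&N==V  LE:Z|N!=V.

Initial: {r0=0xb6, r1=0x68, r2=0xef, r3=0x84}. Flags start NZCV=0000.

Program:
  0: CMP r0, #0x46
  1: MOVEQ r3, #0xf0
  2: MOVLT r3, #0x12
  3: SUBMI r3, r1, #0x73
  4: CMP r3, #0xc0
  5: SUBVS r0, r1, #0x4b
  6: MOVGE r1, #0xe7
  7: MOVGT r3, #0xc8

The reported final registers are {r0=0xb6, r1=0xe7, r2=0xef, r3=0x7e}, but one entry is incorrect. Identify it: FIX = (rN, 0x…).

[0] flags=0011 → (cmp)
[1] flags=0011 EQ?F → skip
[2] flags=0011 LT?T → r3=0x12
[3] flags=0011 MI?F → skip
[4] flags=0000 → (cmp)
[5] flags=0000 VS?F → skip
[6] flags=0000 GE?T → r1=0xe7
[7] flags=0000 GT?T → r3=0xc8

FIX = (r3, 0xc8)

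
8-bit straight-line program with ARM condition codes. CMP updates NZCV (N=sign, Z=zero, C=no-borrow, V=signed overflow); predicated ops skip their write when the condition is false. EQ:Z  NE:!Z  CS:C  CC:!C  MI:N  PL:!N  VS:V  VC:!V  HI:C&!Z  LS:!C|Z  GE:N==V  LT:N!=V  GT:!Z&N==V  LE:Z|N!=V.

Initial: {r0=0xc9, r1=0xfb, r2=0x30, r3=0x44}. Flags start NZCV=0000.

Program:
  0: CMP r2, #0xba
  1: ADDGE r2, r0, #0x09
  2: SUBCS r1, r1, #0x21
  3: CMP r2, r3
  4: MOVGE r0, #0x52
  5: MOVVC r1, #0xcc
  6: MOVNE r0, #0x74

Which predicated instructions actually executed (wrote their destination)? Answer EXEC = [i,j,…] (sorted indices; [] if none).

0: ✓ CMP  NZCV=0000
1: ✓ ADDGE  r2←0xd2
2: · SUBCS
3: ✓ CMP  NZCV=1010
4: · MOVGE
5: ✓ MOVVC  r1←0xcc
6: ✓ MOVNE  r0←0x74

EXEC = [1,5,6]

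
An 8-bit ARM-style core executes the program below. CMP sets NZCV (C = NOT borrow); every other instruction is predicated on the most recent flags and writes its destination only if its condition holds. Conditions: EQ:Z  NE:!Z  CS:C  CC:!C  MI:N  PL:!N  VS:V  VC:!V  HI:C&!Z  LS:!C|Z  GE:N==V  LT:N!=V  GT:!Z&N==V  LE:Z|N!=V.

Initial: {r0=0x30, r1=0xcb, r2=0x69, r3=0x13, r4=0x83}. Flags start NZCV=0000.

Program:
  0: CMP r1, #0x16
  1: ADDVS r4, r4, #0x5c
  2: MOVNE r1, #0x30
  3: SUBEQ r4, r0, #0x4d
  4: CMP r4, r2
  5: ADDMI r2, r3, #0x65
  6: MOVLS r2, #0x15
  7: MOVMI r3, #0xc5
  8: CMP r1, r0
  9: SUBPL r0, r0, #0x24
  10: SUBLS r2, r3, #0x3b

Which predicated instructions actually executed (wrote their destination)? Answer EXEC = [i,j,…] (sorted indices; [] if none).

[0] flags=1010 → (cmp)
[1] flags=1010 VS?F → skip
[2] flags=1010 NE?T → r1=0x30
[3] flags=1010 EQ?F → skip
[4] flags=0011 → (cmp)
[5] flags=0011 MI?F → skip
[6] flags=0011 LS?F → skip
[7] flags=0011 MI?F → skip
[8] flags=0110 → (cmp)
[9] flags=0110 PL?T → r0=0x0c
[10] flags=0110 LS?T → r2=0xd8

EXEC = [2,9,10]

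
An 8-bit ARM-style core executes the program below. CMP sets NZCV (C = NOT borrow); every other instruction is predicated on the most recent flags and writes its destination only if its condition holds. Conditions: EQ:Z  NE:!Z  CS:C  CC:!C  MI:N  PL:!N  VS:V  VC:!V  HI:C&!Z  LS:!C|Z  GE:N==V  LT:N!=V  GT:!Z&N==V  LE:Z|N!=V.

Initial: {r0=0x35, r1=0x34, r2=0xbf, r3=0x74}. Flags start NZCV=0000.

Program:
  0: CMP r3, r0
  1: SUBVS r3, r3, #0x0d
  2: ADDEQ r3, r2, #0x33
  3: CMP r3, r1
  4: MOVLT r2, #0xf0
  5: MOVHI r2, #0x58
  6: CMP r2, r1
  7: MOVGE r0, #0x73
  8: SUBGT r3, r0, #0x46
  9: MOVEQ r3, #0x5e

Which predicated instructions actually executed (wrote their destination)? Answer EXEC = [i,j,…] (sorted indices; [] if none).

[0] flags=0010 → (cmp)
[1] flags=0010 VS?F → skip
[2] flags=0010 EQ?F → skip
[3] flags=0010 → (cmp)
[4] flags=0010 LT?F → skip
[5] flags=0010 HI?T → r2=0x58
[6] flags=0010 → (cmp)
[7] flags=0010 GE?T → r0=0x73
[8] flags=0010 GT?T → r3=0x2d
[9] flags=0010 EQ?F → skip

EXEC = [5,7,8]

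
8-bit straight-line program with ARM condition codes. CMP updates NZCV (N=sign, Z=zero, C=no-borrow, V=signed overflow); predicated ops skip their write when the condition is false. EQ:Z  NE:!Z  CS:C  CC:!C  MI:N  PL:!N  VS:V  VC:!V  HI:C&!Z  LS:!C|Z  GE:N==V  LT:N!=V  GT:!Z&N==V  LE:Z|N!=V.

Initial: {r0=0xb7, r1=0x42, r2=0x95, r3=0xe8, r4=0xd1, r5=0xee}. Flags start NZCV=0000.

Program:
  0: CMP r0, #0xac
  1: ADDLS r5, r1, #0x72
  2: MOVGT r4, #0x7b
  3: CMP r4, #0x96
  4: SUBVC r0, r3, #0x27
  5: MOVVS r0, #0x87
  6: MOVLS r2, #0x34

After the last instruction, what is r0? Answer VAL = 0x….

[0] flags=0010 → (cmp)
[1] flags=0010 LS?F → skip
[2] flags=0010 GT?T → r4=0x7b
[3] flags=1001 → (cmp)
[4] flags=1001 VC?F → skip
[5] flags=1001 VS?T → r0=0x87
[6] flags=1001 LS?T → r2=0x34

VAL = 0x87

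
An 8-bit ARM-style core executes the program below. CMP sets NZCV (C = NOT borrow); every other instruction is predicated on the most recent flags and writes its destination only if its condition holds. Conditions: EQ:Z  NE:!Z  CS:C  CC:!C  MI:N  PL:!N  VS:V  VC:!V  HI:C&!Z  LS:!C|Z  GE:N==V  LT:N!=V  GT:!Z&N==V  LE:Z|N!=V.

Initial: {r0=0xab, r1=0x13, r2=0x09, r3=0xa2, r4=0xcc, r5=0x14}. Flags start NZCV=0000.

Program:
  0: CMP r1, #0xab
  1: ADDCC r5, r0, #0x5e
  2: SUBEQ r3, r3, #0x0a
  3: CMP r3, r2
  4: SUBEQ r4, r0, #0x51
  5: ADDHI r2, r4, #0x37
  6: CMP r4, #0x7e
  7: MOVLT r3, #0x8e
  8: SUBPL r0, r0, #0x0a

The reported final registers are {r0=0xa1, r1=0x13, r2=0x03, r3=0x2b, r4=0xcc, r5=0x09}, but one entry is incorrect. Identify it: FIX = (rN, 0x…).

0: ✓ CMP  NZCV=0000
1: ✓ ADDCC  r5←0x09
2: · SUBEQ
3: ✓ CMP  NZCV=1010
4: · SUBEQ
5: ✓ ADDHI  r2←0x03
6: ✓ CMP  NZCV=0011
7: ✓ MOVLT  r3←0x8e
8: ✓ SUBPL  r0←0xa1

FIX = (r3, 0x8e)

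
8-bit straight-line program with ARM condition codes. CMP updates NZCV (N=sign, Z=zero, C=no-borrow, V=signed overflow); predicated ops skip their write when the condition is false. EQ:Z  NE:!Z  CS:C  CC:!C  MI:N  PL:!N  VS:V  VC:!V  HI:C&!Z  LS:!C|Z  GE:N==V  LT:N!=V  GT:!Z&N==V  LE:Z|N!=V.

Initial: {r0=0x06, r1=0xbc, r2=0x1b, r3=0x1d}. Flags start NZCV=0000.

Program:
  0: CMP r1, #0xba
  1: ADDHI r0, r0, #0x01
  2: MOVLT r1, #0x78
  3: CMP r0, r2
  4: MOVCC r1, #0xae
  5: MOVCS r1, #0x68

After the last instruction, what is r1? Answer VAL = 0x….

VAL = 0xae

0: ✓ CMP  NZCV=0010
1: ✓ ADDHI  r0←0x07
2: · MOVLT
3: ✓ CMP  NZCV=1000
4: ✓ MOVCC  r1←0xae
5: · MOVCS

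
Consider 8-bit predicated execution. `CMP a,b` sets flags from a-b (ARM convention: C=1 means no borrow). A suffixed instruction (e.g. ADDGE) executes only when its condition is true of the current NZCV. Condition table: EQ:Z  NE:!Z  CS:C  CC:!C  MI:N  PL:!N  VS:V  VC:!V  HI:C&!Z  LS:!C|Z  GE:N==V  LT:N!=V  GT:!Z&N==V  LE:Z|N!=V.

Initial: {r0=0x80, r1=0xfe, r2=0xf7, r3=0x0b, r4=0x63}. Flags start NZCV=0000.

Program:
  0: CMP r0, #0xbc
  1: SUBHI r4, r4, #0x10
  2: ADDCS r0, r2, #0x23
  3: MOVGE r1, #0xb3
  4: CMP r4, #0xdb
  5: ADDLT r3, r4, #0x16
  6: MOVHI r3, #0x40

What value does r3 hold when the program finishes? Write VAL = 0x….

VAL = 0x0b

[0] flags=1000 → (cmp)
[1] flags=1000 HI?F → skip
[2] flags=1000 CS?F → skip
[3] flags=1000 GE?F → skip
[4] flags=1001 → (cmp)
[5] flags=1001 LT?F → skip
[6] flags=1001 HI?F → skip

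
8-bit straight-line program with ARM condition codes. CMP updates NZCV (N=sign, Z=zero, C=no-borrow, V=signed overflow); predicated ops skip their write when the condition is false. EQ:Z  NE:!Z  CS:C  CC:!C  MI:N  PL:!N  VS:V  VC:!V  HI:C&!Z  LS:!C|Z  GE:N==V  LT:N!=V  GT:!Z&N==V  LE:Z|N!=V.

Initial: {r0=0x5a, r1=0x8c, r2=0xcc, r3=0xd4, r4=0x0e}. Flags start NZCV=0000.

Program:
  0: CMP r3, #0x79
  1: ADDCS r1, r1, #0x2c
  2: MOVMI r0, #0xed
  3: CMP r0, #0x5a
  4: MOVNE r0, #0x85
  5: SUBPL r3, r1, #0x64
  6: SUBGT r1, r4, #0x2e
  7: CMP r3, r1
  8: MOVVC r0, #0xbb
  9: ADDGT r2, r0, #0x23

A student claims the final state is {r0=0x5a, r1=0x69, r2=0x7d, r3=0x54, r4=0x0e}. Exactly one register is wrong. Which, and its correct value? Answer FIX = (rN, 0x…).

FIX = (r1, 0xb8)

[0] flags=0011 → (cmp)
[1] flags=0011 CS?T → r1=0xb8
[2] flags=0011 MI?F → skip
[3] flags=0110 → (cmp)
[4] flags=0110 NE?F → skip
[5] flags=0110 PL?T → r3=0x54
[6] flags=0110 GT?F → skip
[7] flags=1001 → (cmp)
[8] flags=1001 VC?F → skip
[9] flags=1001 GT?T → r2=0x7d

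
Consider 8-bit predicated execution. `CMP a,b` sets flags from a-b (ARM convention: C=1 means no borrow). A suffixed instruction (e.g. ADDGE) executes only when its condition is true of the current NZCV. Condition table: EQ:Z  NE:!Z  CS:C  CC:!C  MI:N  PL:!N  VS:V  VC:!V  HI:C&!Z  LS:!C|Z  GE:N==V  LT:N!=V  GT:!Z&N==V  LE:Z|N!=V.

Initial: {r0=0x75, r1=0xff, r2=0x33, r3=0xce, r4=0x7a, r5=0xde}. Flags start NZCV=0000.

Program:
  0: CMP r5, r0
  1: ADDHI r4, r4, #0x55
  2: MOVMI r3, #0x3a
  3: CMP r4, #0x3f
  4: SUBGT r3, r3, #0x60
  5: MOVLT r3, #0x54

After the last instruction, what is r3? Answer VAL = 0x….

VAL = 0x54

[0] flags=0011 → (cmp)
[1] flags=0011 HI?T → r4=0xcf
[2] flags=0011 MI?F → skip
[3] flags=1010 → (cmp)
[4] flags=1010 GT?F → skip
[5] flags=1010 LT?T → r3=0x54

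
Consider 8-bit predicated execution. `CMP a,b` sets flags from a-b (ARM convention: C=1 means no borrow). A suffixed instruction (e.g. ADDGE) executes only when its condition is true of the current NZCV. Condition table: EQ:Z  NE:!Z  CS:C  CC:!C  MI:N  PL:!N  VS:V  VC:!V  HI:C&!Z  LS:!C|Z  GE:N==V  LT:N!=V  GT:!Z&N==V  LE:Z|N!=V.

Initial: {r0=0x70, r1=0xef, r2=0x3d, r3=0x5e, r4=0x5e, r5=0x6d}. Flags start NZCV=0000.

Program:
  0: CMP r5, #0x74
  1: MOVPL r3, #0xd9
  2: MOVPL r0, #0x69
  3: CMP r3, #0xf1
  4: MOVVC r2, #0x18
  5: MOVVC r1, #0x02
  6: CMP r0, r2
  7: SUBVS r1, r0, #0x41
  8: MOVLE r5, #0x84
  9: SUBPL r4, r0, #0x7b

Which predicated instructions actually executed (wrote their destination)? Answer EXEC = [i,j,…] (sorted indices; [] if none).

EXEC = [4,5,9]

0: ✓ CMP  NZCV=1000
1: · MOVPL
2: · MOVPL
3: ✓ CMP  NZCV=0000
4: ✓ MOVVC  r2←0x18
5: ✓ MOVVC  r1←0x02
6: ✓ CMP  NZCV=0010
7: · SUBVS
8: · MOVLE
9: ✓ SUBPL  r4←0xf5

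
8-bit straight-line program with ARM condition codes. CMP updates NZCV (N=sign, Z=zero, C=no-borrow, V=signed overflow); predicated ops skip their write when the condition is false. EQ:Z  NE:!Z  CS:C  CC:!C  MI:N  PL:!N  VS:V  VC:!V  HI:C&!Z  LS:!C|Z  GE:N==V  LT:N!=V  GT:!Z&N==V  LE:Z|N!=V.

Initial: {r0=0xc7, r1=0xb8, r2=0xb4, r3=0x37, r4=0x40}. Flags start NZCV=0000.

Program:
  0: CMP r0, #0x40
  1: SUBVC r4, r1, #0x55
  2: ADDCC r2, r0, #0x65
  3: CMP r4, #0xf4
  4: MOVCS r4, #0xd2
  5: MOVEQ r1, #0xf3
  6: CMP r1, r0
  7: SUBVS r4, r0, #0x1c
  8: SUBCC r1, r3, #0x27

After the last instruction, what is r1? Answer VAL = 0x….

VAL = 0x10

0: ✓ CMP  NZCV=1010
1: ✓ SUBVC  r4←0x63
2: · ADDCC
3: ✓ CMP  NZCV=0000
4: · MOVCS
5: · MOVEQ
6: ✓ CMP  NZCV=1000
7: · SUBVS
8: ✓ SUBCC  r1←0x10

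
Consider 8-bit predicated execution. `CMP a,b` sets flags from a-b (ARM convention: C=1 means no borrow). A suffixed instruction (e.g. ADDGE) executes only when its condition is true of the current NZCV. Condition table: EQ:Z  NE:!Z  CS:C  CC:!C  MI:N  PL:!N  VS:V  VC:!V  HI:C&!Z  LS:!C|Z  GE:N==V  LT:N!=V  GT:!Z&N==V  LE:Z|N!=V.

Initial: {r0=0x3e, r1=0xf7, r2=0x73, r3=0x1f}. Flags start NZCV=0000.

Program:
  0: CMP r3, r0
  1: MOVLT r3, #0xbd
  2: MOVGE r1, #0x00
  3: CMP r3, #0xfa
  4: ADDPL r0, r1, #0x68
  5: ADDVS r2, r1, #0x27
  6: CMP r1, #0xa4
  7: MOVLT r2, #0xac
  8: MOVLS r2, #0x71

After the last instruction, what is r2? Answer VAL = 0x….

VAL = 0x73

0: ✓ CMP  NZCV=1000
1: ✓ MOVLT  r3←0xbd
2: · MOVGE
3: ✓ CMP  NZCV=1000
4: · ADDPL
5: · ADDVS
6: ✓ CMP  NZCV=0010
7: · MOVLT
8: · MOVLS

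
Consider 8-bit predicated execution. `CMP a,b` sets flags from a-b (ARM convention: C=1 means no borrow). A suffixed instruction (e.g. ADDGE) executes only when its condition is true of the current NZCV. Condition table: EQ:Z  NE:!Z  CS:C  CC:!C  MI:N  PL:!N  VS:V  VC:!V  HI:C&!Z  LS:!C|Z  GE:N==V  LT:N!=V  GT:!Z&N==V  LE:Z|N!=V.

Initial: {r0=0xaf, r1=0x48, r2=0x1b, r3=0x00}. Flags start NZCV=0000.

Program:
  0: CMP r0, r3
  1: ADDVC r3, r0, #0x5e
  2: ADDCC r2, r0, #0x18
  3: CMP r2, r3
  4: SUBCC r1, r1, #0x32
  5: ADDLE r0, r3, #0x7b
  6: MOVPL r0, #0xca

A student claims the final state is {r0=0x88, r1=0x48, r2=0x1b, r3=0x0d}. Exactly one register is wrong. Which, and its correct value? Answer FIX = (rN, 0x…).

0: ✓ CMP  NZCV=1010
1: ✓ ADDVC  r3←0x0d
2: · ADDCC
3: ✓ CMP  NZCV=0010
4: · SUBCC
5: · ADDLE
6: ✓ MOVPL  r0←0xca

FIX = (r0, 0xca)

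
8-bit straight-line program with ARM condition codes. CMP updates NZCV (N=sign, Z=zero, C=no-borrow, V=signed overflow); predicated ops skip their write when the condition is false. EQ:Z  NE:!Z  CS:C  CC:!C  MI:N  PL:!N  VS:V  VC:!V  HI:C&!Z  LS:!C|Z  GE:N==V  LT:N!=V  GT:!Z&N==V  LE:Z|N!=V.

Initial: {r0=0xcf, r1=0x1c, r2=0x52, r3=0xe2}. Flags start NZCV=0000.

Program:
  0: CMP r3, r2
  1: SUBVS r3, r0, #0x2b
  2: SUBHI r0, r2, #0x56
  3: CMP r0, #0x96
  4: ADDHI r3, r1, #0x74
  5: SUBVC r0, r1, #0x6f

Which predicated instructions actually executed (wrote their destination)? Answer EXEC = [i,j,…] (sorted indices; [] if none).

EXEC = [2,4,5]

0: ✓ CMP  NZCV=1010
1: · SUBVS
2: ✓ SUBHI  r0←0xfc
3: ✓ CMP  NZCV=0010
4: ✓ ADDHI  r3←0x90
5: ✓ SUBVC  r0←0xad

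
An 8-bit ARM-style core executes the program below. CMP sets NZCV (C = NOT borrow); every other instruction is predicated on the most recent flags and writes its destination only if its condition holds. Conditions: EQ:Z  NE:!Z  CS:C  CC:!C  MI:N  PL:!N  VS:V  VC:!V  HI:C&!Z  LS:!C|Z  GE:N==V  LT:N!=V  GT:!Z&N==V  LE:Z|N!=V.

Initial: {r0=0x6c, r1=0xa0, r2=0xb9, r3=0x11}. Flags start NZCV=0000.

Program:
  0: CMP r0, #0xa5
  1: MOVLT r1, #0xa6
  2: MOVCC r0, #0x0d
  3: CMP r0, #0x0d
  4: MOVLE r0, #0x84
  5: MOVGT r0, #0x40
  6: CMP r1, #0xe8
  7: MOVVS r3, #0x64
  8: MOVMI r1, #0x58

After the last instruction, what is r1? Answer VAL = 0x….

[0] flags=1001 → (cmp)
[1] flags=1001 LT?F → skip
[2] flags=1001 CC?T → r0=0x0d
[3] flags=0110 → (cmp)
[4] flags=0110 LE?T → r0=0x84
[5] flags=0110 GT?F → skip
[6] flags=1000 → (cmp)
[7] flags=1000 VS?F → skip
[8] flags=1000 MI?T → r1=0x58

VAL = 0x58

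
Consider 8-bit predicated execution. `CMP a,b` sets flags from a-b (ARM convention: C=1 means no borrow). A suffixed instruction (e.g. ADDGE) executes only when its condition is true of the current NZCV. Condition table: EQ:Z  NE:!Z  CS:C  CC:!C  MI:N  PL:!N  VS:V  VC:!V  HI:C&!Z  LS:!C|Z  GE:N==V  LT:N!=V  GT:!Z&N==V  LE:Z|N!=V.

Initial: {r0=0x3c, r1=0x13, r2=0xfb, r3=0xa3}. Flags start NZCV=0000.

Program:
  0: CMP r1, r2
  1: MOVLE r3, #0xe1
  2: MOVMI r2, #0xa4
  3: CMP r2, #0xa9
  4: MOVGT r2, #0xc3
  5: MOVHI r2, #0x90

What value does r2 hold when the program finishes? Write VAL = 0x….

VAL = 0x90

[0] flags=0000 → (cmp)
[1] flags=0000 LE?F → skip
[2] flags=0000 MI?F → skip
[3] flags=0010 → (cmp)
[4] flags=0010 GT?T → r2=0xc3
[5] flags=0010 HI?T → r2=0x90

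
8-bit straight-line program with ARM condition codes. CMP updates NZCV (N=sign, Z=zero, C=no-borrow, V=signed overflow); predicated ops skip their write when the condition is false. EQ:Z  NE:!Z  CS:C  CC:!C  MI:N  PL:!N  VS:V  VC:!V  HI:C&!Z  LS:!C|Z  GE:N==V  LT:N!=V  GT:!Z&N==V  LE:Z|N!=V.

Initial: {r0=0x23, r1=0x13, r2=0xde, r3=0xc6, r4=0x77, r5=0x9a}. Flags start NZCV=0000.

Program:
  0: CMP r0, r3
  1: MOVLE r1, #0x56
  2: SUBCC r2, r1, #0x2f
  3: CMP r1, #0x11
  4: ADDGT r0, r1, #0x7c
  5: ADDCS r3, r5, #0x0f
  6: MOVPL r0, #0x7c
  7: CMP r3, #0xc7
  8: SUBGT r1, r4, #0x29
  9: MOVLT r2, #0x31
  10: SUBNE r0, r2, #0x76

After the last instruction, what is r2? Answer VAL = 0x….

[0] flags=0000 → (cmp)
[1] flags=0000 LE?F → skip
[2] flags=0000 CC?T → r2=0xe4
[3] flags=0010 → (cmp)
[4] flags=0010 GT?T → r0=0x8f
[5] flags=0010 CS?T → r3=0xa9
[6] flags=0010 PL?T → r0=0x7c
[7] flags=1000 → (cmp)
[8] flags=1000 GT?F → skip
[9] flags=1000 LT?T → r2=0x31
[10] flags=1000 NE?T → r0=0xbb

VAL = 0x31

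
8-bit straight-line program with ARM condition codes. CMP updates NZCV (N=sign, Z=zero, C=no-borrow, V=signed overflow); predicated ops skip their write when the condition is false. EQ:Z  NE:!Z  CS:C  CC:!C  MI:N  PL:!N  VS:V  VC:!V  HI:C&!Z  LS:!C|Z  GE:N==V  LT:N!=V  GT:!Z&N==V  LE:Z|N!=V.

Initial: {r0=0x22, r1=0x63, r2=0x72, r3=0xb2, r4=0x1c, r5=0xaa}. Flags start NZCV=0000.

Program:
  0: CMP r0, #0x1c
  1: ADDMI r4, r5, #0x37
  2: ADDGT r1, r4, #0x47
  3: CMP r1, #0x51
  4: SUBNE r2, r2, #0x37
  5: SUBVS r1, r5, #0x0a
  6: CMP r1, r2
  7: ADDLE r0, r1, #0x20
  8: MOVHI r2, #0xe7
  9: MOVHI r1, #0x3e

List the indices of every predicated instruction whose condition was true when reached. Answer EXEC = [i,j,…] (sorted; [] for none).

0: ✓ CMP  NZCV=0010
1: · ADDMI
2: ✓ ADDGT  r1←0x63
3: ✓ CMP  NZCV=0010
4: ✓ SUBNE  r2←0x3b
5: · SUBVS
6: ✓ CMP  NZCV=0010
7: · ADDLE
8: ✓ MOVHI  r2←0xe7
9: ✓ MOVHI  r1←0x3e

EXEC = [2,4,8,9]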